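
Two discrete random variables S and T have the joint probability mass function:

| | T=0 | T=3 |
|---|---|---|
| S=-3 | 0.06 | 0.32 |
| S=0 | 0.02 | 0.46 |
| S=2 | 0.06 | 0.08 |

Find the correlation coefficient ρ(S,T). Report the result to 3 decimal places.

E[S] = -0.86,  E[T] = 2.58
E[ST] = -2.4
Cov(S,T) = E[ST] − E[S]E[T] = -2.4 − (-0.86)(2.58) = -0.1812
Var(S) = 3.2404,  Var(T) = 1.0836
ρ = -0.1812 / √(3.2404·1.0836) ≈ -0.097

-0.097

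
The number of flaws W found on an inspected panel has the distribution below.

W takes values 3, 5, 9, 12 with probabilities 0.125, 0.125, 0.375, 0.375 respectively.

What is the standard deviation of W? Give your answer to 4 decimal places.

3.1400

E[W] = (3)(0.125) + (5)(0.125) + (9)(0.375) + (12)(0.375) = 8.875
E[W²] = (3)²(0.125) + (5)²(0.125) + (9)²(0.375) + (12)²(0.375) = 88.625
V(W) = E[W²] − (E[W])² = 88.625 − (8.875)² = 9.859375
σ(W) = √9.859375 ≈ 3.1400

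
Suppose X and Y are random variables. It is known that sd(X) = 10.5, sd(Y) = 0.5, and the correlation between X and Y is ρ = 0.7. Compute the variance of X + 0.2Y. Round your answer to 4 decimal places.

Var(X) = (10.5)² = 110.25;  Var(Y) = (0.5)² = 0.25
Cov(X,Y) = ρ·sd(X)·sd(Y) = 0.7·10.5·0.5 = 3.675
Var(X + 0.2Y) = (1)²·Var(X) + (0.2)²·Var(Y) + 2·(1)·(0.2)·Cov(X,Y)
= 1·110.25 + 0.04·0.25 + 0.4·3.675 = 111.73

111.7300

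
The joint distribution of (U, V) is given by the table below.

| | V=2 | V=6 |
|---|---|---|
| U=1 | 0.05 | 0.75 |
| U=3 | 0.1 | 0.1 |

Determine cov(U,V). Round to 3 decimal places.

E[U] = 1.4,  E[V] = 5.4
E[UV] = 7
cov(U,V) = E[UV] − E[U]E[V] = 7 − (1.4)(5.4) = -0.56

-0.560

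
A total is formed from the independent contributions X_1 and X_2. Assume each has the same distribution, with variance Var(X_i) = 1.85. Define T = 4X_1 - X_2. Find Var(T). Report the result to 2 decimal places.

31.45

By independence, Var(T) = (4)²Var(X_1) + (-1)²Var(X_2)
= (4)²·1.85 + (-1)²·1.85 = 31.45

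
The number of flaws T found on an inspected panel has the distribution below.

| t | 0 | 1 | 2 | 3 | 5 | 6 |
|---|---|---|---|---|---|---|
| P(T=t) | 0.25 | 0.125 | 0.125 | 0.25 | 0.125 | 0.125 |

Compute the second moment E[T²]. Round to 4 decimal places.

E[T²] = (0)²(0.25) + (1)²(0.125) + (2)²(0.125) + (3)²(0.25) + (5)²(0.125) + (6)²(0.125) = 10.5

10.5000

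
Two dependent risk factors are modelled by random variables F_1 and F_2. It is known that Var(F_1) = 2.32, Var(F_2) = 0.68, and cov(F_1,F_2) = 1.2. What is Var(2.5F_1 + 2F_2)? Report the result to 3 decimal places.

29.220

Var(2.5F_1 + 2F_2) = (2.5)²·Var(F_1) + (2)²·Var(F_2) + 2·(2.5)·(2)·cov(F_1,F_2)
= 6.25·2.32 + 4·0.68 + 10·1.2 = 29.22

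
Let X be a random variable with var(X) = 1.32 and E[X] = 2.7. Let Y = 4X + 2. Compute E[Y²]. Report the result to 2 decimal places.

184.96

E[4X + 2] = 4·2.7 + 2 = 12.8
var(4X + 2) = (4)²·1.32 = 21.12
E[Y²] = var(Y) + (E[Y])² = 21.12 + (12.8)² = 184.96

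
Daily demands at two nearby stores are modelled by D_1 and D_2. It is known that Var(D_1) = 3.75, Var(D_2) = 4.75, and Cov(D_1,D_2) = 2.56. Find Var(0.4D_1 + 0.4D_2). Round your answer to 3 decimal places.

2.179

Var(0.4D_1 + 0.4D_2) = (0.4)²·Var(D_1) + (0.4)²·Var(D_2) + 2·(0.4)·(0.4)·Cov(D_1,D_2)
= 0.16·3.75 + 0.16·4.75 + 0.32·2.56 = 2.1792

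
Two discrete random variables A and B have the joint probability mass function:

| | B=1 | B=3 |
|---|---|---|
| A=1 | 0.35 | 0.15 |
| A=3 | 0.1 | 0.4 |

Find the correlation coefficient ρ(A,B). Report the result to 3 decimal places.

0.503

E[A] = 2,  E[B] = 2.1
E[AB] = 4.7
cov(A,B) = E[AB] − E[A]E[B] = 4.7 − (2)(2.1) = 0.5
V(A) = 1,  V(B) = 0.99
ρ = 0.5 / √(1·0.99) ≈ 0.503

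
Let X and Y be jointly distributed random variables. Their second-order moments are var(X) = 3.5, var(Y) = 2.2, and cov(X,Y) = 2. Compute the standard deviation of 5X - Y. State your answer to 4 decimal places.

8.3487

var(5X - Y) = (5)²·var(X) + (-1)²·var(Y) + 2·(5)·(-1)·cov(X,Y)
= 25·3.5 + 1·2.2 + -10·2 = 69.7
SD(5X - Y) = √69.7 ≈ 8.3487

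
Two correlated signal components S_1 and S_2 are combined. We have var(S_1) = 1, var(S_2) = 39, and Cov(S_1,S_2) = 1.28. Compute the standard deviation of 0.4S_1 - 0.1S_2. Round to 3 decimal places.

var(0.4S_1 - 0.1S_2) = (0.4)²·var(S_1) + (-0.1)²·var(S_2) + 2·(0.4)·(-0.1)·Cov(S_1,S_2)
= 0.16·1 + 0.01·39 + -0.08·1.28 = 0.4476
SD(0.4S_1 - 0.1S_2) = √0.4476 ≈ 0.669

0.669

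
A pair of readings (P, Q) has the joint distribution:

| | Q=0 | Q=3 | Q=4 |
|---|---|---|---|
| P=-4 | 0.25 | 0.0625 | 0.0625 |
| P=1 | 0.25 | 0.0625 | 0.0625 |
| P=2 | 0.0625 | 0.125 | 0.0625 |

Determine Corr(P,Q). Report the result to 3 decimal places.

E[P] = -0.625,  E[Q] = 1.5
E[PQ] = -0.0625
Cov(P,Q) = E[PQ] − E[P]E[Q] = -0.0625 − (-0.625)(1.5) = 0.875
var(P) = 6.984375,  var(Q) = 3
ρ = 0.875 / √(6.984375·3) ≈ 0.191

0.191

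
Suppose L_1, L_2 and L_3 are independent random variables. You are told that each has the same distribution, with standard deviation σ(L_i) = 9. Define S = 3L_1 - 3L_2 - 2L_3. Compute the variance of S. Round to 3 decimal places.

1782.000

Var(L_i) = (9)² = 81
By independence, Var(S) = (3)²Var(L_1) + (-3)²Var(L_2) + (-2)²Var(L_3)
= (3)²·81 + (-3)²·81 + (-2)²·81 = 1782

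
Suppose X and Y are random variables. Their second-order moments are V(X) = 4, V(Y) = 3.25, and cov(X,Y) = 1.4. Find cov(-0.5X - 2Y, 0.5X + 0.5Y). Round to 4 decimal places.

-6.0000

cov(-0.5X - 2Y, 0.5X + 0.5Y) = (-0.5)(0.5)V(X) + (-2)(0.5)V(Y) + [(-0.5)(0.5) + (-2)(0.5)]cov(X,Y)
= -0.25·4 + -1·3.25 + -1.25·1.4 = -6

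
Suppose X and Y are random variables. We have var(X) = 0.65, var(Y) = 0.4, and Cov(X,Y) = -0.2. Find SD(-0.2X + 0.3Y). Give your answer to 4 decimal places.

var(-0.2X + 0.3Y) = (-0.2)²·var(X) + (0.3)²·var(Y) + 2·(-0.2)·(0.3)·Cov(X,Y)
= 0.04·0.65 + 0.09·0.4 + -0.12·-0.2 = 0.086
SD(-0.2X + 0.3Y) = √0.086 ≈ 0.2933

0.2933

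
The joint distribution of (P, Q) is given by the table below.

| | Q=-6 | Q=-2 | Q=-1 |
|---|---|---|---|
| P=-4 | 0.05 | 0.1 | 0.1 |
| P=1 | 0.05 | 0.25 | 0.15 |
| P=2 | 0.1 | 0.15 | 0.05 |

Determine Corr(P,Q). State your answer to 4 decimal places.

-0.0759

E[P] = 0.05,  E[Q] = -2.5
E[PQ] = -0.45
cov(P,Q) = E[PQ] − E[P]E[Q] = -0.45 − (0.05)(-2.5) = -0.325
Var(P) = 5.6475,  Var(Q) = 3.25
ρ = -0.325 / √(5.6475·3.25) ≈ -0.0759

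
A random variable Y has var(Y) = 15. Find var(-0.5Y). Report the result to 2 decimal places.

var(-0.5Y) = (-0.5)²·var(Y) = 0.25·15 = 3.75

3.75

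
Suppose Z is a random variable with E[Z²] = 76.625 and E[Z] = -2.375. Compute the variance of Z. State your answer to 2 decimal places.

70.98

V(Z) = 76.625 − (-2.375)² = 70.984375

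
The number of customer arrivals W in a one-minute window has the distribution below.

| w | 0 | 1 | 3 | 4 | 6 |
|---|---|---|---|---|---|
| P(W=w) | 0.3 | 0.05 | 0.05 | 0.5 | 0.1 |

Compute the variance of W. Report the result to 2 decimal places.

4.26

E[W] = (0)(0.3) + (1)(0.05) + (3)(0.05) + (4)(0.5) + (6)(0.1) = 2.8
E[W²] = (0)²(0.3) + (1)²(0.05) + (3)²(0.05) + (4)²(0.5) + (6)²(0.1) = 12.1
Var(W) = E[W²] − (E[W])² = 12.1 − (2.8)² = 4.26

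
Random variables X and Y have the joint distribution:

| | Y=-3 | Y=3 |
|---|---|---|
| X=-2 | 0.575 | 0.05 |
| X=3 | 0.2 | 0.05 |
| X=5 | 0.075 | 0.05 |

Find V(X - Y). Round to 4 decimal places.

E[X] = 0.125,  E[Y] = -2.1,  E[XY] = 1.425
V(X) = 7.875 − (0.125)² = 7.859375;  V(Y) = 9 − (-2.1)² = 4.59
Cov(X,Y) = 1.425 − (0.125)(-2.1) = 1.6875
V(X - Y) = (1)²·7.859375 + (-1)²·4.59 + 2·(1)·(-1)·1.6875 = 9.074375

9.0744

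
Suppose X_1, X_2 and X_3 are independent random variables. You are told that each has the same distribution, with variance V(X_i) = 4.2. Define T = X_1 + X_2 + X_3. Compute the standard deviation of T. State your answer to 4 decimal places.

3.5496

By independence, V(T) = (1)²V(X_1) + (1)²V(X_2) + (1)²V(X_3)
= (1)²·4.2 + (1)²·4.2 + (1)²·4.2 = 12.6
SD(T) = √12.6 ≈ 3.5496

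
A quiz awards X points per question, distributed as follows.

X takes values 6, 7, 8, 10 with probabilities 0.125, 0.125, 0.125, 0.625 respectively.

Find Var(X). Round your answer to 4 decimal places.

2.3594

E[X] = (6)(0.125) + (7)(0.125) + (8)(0.125) + (10)(0.625) = 8.875
E[X²] = (6)²(0.125) + (7)²(0.125) + (8)²(0.125) + (10)²(0.625) = 81.125
Var(X) = E[X²] − (E[X])² = 81.125 − (8.875)² = 2.359375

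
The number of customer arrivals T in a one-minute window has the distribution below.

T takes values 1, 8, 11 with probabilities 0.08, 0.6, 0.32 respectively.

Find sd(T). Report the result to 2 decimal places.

2.58

E[T] = (1)(0.08) + (8)(0.6) + (11)(0.32) = 8.4
E[T²] = (1)²(0.08) + (8)²(0.6) + (11)²(0.32) = 77.2
var(T) = E[T²] − (E[T])² = 77.2 − (8.4)² = 6.64
sd(T) = √6.64 ≈ 2.58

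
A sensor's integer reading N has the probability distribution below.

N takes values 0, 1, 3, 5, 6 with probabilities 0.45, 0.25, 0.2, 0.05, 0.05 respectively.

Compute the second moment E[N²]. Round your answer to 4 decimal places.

5.1000

E[N²] = (0)²(0.45) + (1)²(0.25) + (3)²(0.2) + (5)²(0.05) + (6)²(0.05) = 5.1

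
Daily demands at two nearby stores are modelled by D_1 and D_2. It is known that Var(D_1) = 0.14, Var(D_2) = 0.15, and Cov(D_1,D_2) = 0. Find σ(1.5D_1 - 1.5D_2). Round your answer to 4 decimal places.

0.8078

Var(1.5D_1 - 1.5D_2) = (1.5)²·Var(D_1) + (-1.5)²·Var(D_2) + 2·(1.5)·(-1.5)·Cov(D_1,D_2)
= 2.25·0.14 + 2.25·0.15 + -4.5·0 = 0.6525
σ(1.5D_1 - 1.5D_2) = √0.6525 ≈ 0.8078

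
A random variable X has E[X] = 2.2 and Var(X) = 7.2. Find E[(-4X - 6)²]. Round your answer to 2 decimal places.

E[-4X - 6] = -4·2.2 − 6 = -14.8
Var(-4X - 6) = (-4)²·7.2 = 115.2
E[(-4X - 6)²] = Var((-4X - 6)) + (E[(-4X - 6)])² = 115.2 + (-14.8)² = 334.24

334.24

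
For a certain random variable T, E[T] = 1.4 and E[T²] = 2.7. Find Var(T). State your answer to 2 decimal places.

0.74

Var(T) = 2.7 − (1.4)² = 0.74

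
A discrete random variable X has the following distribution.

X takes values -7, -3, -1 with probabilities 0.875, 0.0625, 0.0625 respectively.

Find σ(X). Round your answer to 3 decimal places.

1.691

E[X] = (-7)(0.875) + (-3)(0.0625) + (-1)(0.0625) = -6.375
E[X²] = (-7)²(0.875) + (-3)²(0.0625) + (-1)²(0.0625) = 43.5
Var(X) = E[X²] − (E[X])² = 43.5 − (-6.375)² = 2.859375
σ(X) = √2.859375 ≈ 1.691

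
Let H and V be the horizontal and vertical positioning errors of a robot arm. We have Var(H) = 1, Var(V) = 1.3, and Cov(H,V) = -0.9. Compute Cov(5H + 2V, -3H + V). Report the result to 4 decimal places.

Cov(5H + 2V, -3H + V) = (5)(-3)Var(H) + (2)(1)Var(V) + [(5)(1) + (2)(-3)]Cov(H,V)
= -15·1 + 2·1.3 + -1·-0.9 = -11.5

-11.5000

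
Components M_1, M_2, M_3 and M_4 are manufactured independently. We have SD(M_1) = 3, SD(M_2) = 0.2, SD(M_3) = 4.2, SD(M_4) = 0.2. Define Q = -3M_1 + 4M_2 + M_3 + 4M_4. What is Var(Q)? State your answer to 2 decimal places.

99.92

Var(M_1) = 9, Var(M_2) = 0.04, Var(M_3) = 17.64, Var(M_4) = 0.04
By independence, Var(Q) = (-3)²Var(M_1) + (4)²Var(M_2) + (1)²Var(M_3) + (4)²Var(M_4)
= (-3)²·9 + (4)²·0.04 + (1)²·17.64 + (4)²·0.04 = 99.92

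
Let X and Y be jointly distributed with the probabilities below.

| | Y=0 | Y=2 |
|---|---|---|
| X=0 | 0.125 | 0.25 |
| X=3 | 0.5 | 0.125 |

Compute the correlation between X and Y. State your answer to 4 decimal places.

-0.4667

E[X] = 1.875,  E[Y] = 0.75
E[XY] = 0.75
Cov(X,Y) = E[XY] − E[X]E[Y] = 0.75 − (1.875)(0.75) = -0.65625
Var(X) = 2.109375,  Var(Y) = 0.9375
ρ = -0.65625 / √(2.109375·0.9375) ≈ -0.4667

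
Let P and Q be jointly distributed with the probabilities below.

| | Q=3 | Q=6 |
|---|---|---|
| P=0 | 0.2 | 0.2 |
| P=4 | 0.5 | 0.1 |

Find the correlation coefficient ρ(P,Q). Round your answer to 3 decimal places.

-0.356

E[P] = 2.4,  E[Q] = 3.9
E[PQ] = 8.4
cov(P,Q) = E[PQ] − E[P]E[Q] = 8.4 − (2.4)(3.9) = -0.96
Var(P) = 3.84,  Var(Q) = 1.89
ρ = -0.96 / √(3.84·1.89) ≈ -0.356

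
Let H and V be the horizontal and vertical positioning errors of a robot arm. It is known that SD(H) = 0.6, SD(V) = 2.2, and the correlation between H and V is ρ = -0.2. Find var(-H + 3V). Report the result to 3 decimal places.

45.504

var(H) = (0.6)² = 0.36;  var(V) = (2.2)² = 4.84
Cov(H,V) = ρ·SD(H)·SD(V) = -0.2·0.6·2.2 = -0.264
var(-H + 3V) = (-1)²·var(H) + (3)²·var(V) + 2·(-1)·(3)·Cov(H,V)
= 1·0.36 + 9·4.84 + -6·-0.264 = 45.504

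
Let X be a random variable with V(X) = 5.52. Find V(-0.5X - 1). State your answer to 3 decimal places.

V(-0.5X - 1) = (-0.5)²·V(X) = 0.25·5.52 = 1.38

1.380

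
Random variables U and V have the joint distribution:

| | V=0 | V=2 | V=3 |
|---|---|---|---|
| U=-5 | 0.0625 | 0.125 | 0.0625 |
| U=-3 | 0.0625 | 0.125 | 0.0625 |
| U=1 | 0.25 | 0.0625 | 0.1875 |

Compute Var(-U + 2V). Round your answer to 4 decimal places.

15.1094

E[U] = -1.5,  E[V] = 1.5625,  E[UV] = -2.8125
Var(U) = 9 − (-1.5)² = 6.75;  Var(V) = 4.0625 − (1.5625)² = 1.62109375
Cov(U,V) = -2.8125 − (-1.5)(1.5625) = -0.46875
Var(-U + 2V) = (-1)²·6.75 + (2)²·1.62109375 + 2·(-1)·(2)·-0.46875 = 15.109375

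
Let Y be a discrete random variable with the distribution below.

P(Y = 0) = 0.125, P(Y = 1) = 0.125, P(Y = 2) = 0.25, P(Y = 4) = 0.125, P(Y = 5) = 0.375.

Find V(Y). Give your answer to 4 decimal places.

E[Y] = (0)(0.125) + (1)(0.125) + (2)(0.25) + (4)(0.125) + (5)(0.375) = 3
E[Y²] = (0)²(0.125) + (1)²(0.125) + (2)²(0.25) + (4)²(0.125) + (5)²(0.375) = 12.5
V(Y) = E[Y²] − (E[Y])² = 12.5 − (3)² = 3.5

3.5000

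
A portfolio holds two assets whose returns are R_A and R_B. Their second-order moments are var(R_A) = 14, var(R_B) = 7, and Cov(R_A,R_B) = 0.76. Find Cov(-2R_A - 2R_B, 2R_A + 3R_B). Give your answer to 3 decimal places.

-105.600

Cov(-2R_A - 2R_B, 2R_A + 3R_B) = (-2)(2)var(R_A) + (-2)(3)var(R_B) + [(-2)(3) + (-2)(2)]Cov(R_A,R_B)
= -4·14 + -6·7 + -10·0.76 = -105.6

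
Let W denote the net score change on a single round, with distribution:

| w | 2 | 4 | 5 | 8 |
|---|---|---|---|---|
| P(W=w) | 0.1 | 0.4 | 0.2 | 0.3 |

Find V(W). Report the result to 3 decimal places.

E[W] = (2)(0.1) + (4)(0.4) + (5)(0.2) + (8)(0.3) = 5.2
E[W²] = (2)²(0.1) + (4)²(0.4) + (5)²(0.2) + (8)²(0.3) = 31
V(W) = E[W²] − (E[W])² = 31 − (5.2)² = 3.96

3.960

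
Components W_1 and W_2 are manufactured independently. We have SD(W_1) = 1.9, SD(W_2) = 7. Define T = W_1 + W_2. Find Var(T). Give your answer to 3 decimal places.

52.610

Var(W_1) = 3.61, Var(W_2) = 49
By independence, Var(T) = (1)²Var(W_1) + (1)²Var(W_2)
= (1)²·3.61 + (1)²·49 = 52.61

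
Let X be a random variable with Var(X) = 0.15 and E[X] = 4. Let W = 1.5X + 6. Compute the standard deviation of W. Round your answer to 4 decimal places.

0.5809

Var(1.5X + 6) = (1.5)²·0.15 = 0.3375
SD(W) = √0.3375 ≈ 0.5809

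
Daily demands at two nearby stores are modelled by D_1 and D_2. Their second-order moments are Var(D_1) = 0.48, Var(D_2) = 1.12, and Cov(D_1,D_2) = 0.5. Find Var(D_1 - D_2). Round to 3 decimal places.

0.600

Var(D_1 - D_2) = (1)²·Var(D_1) + (-1)²·Var(D_2) + 2·(1)·(-1)·Cov(D_1,D_2)
= 1·0.48 + 1·1.12 + -2·0.5 = 0.6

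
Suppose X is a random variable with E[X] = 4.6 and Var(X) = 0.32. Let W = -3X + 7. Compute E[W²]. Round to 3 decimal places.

E[-3X + 7] = -3·4.6 + 7 = -6.8
Var(-3X + 7) = (-3)²·0.32 = 2.88
E[W²] = Var(W) + (E[W])² = 2.88 + (-6.8)² = 49.12

49.120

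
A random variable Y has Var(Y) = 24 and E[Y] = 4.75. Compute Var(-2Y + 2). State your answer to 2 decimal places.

Var(-2Y + 2) = (-2)²·Var(Y) = 4·24 = 96

96.00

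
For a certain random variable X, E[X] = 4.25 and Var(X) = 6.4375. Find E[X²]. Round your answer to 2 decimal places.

24.50

E[X²] = Var(X) + (E[X])² = 6.4375 + (4.25)² = 24.5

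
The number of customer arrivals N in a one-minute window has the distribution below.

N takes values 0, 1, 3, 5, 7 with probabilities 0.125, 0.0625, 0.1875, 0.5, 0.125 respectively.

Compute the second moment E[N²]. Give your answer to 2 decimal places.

E[N²] = (0)²(0.125) + (1)²(0.0625) + (3)²(0.1875) + (5)²(0.5) + (7)²(0.125) = 20.375

20.38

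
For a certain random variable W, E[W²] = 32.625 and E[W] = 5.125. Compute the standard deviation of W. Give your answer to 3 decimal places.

2.522

var(W) = 32.625 − (5.125)² = 6.359375
σ(W) = √6.359375 ≈ 2.522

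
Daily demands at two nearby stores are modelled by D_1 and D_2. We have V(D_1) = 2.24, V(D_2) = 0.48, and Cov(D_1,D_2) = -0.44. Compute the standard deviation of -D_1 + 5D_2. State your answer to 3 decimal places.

4.317

V(-D_1 + 5D_2) = (-1)²·V(D_1) + (5)²·V(D_2) + 2·(-1)·(5)·Cov(D_1,D_2)
= 1·2.24 + 25·0.48 + -10·-0.44 = 18.64
SD(-D_1 + 5D_2) = √18.64 ≈ 4.317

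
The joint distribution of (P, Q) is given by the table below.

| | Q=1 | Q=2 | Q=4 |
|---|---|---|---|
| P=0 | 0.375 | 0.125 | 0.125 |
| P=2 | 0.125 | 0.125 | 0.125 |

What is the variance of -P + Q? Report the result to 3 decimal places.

E[P] = 0.75,  E[Q] = 2,  E[PQ] = 1.75
V(P) = 1.5 − (0.75)² = 0.9375;  V(Q) = 5.5 − (2)² = 1.5
cov(P,Q) = 1.75 − (0.75)(2) = 0.25
V(-P + Q) = (-1)²·0.9375 + (1)²·1.5 + 2·(-1)·(1)·0.25 = 1.9375

1.938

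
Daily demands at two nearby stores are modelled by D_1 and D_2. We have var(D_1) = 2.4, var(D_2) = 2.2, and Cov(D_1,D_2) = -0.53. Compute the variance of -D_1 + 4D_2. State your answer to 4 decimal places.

var(-D_1 + 4D_2) = (-1)²·var(D_1) + (4)²·var(D_2) + 2·(-1)·(4)·Cov(D_1,D_2)
= 1·2.4 + 16·2.2 + -8·-0.53 = 41.84

41.8400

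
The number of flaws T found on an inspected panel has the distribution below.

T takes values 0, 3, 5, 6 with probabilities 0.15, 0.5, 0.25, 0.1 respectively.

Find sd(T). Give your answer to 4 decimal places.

E[T] = (0)(0.15) + (3)(0.5) + (5)(0.25) + (6)(0.1) = 3.35
E[T²] = (0)²(0.15) + (3)²(0.5) + (5)²(0.25) + (6)²(0.1) = 14.35
V(T) = E[T²] − (E[T])² = 14.35 − (3.35)² = 3.1275
sd(T) = √3.1275 ≈ 1.7685

1.7685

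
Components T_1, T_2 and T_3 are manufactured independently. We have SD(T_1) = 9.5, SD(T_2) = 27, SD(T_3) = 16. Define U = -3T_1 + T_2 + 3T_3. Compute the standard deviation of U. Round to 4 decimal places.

62.0101

Var(T_1) = 90.25, Var(T_2) = 729, Var(T_3) = 256
By independence, Var(U) = (-3)²Var(T_1) + (1)²Var(T_2) + (3)²Var(T_3)
= (-3)²·90.25 + (1)²·729 + (3)²·256 = 3845.25
SD(U) = √3845.25 ≈ 62.0101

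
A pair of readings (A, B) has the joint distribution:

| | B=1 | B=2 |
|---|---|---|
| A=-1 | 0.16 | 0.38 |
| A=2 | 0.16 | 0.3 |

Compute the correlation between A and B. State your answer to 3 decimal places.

E[A] = 0.38,  E[B] = 1.68
E[AB] = 0.6
Cov(A,B) = E[AB] − E[A]E[B] = 0.6 − (0.38)(1.68) = -0.0384
Var(A) = 2.2356,  Var(B) = 0.2176
ρ = -0.0384 / √(2.2356·0.2176) ≈ -0.055

-0.055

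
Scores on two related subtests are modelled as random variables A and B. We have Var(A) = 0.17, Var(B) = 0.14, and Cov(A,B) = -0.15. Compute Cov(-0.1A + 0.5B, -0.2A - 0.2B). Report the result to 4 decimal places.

0.0014

Cov(-0.1A + 0.5B, -0.2A - 0.2B) = (-0.1)(-0.2)Var(A) + (0.5)(-0.2)Var(B) + [(-0.1)(-0.2) + (0.5)(-0.2)]Cov(A,B)
= 0.02·0.17 + -0.1·0.14 + -0.08·-0.15 = 0.0014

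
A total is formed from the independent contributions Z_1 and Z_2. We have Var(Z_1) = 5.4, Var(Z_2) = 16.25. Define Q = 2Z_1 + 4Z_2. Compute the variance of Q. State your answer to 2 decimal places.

281.60

By independence, Var(Q) = (2)²Var(Z_1) + (4)²Var(Z_2)
= (2)²·5.4 + (4)²·16.25 = 281.6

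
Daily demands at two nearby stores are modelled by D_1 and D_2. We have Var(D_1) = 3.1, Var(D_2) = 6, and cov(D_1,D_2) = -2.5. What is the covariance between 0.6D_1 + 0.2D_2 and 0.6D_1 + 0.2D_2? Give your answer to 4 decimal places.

cov(0.6D_1 + 0.2D_2, 0.6D_1 + 0.2D_2) = (0.6)(0.6)Var(D_1) + (0.2)(0.2)Var(D_2) + [(0.6)(0.2) + (0.2)(0.6)]cov(D_1,D_2)
= 0.36·3.1 + 0.04·6 + 0.24·-2.5 = 0.756

0.7560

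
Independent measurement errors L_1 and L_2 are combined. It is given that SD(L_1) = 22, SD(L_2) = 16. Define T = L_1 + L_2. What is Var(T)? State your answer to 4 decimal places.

Var(L_1) = 484, Var(L_2) = 256
By independence, Var(T) = (1)²Var(L_1) + (1)²Var(L_2)
= (1)²·484 + (1)²·256 = 740

740.0000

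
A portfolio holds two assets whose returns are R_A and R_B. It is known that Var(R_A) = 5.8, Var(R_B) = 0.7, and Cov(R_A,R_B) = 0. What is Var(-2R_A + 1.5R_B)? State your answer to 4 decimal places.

24.7750

Var(-2R_A + 1.5R_B) = (-2)²·Var(R_A) + (1.5)²·Var(R_B) + 2·(-2)·(1.5)·Cov(R_A,R_B)
= 4·5.8 + 2.25·0.7 + -6·0 = 24.775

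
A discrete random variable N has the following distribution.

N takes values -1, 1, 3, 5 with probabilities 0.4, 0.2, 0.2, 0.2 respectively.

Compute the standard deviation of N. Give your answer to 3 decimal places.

E[N] = (-1)(0.4) + (1)(0.2) + (3)(0.2) + (5)(0.2) = 1.4
E[N²] = (-1)²(0.4) + (1)²(0.2) + (3)²(0.2) + (5)²(0.2) = 7.4
Var(N) = E[N²] − (E[N])² = 7.4 − (1.4)² = 5.44
sd(N) = √5.44 ≈ 2.332

2.332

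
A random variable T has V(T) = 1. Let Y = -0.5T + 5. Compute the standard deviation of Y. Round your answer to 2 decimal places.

V(-0.5T + 5) = (-0.5)²·1 = 0.25
SD(Y) = √0.25 ≈ 0.50

0.50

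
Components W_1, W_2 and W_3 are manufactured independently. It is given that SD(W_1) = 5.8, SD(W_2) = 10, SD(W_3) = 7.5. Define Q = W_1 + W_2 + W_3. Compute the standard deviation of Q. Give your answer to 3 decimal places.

var(W_1) = 33.64, var(W_2) = 100, var(W_3) = 56.25
By independence, var(Q) = (1)²var(W_1) + (1)²var(W_2) + (1)²var(W_3)
= (1)²·33.64 + (1)²·100 + (1)²·56.25 = 189.89
SD(Q) = √189.89 ≈ 13.780

13.780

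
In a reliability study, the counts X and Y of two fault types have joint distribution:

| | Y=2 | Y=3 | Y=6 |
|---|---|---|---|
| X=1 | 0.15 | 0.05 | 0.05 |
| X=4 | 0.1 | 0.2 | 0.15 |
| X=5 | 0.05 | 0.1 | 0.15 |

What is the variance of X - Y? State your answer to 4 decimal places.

3.7600

E[X] = 3.55,  E[Y] = 3.75,  E[XY] = 14.05
V(X) = 14.95 − (3.55)² = 2.3475;  V(Y) = 16.95 − (3.75)² = 2.8875
cov(X,Y) = 14.05 − (3.55)(3.75) = 0.7375
V(X - Y) = (1)²·2.3475 + (-1)²·2.8875 + 2·(1)·(-1)·0.7375 = 3.76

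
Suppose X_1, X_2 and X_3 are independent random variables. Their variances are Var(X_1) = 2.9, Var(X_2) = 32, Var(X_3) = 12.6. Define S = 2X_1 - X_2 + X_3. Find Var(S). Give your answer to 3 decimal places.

56.200

By independence, Var(S) = (2)²Var(X_1) + (-1)²Var(X_2) + (1)²Var(X_3)
= (2)²·2.9 + (-1)²·32 + (1)²·12.6 = 56.2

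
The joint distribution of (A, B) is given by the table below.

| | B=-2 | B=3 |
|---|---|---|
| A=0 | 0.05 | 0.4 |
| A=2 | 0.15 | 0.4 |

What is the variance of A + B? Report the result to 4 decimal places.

E[A] = 1.1,  E[B] = 2,  E[AB] = 1.8
V(A) = 2.2 − (1.1)² = 0.99;  V(B) = 8 − (2)² = 4
Cov(A,B) = 1.8 − (1.1)(2) = -0.4
V(A + B) = (1)²·0.99 + (1)²·4 + 2·(1)·(1)·-0.4 = 4.19

4.1900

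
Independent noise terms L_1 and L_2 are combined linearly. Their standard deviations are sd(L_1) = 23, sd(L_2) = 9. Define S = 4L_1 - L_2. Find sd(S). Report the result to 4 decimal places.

92.4392

V(L_1) = 529, V(L_2) = 81
By independence, V(S) = (4)²V(L_1) + (-1)²V(L_2)
= (4)²·529 + (-1)²·81 = 8545
sd(S) = √8545 ≈ 92.4392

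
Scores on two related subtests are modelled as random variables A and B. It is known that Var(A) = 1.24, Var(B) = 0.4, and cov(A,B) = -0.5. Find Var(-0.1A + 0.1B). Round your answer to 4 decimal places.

0.0264

Var(-0.1A + 0.1B) = (-0.1)²·Var(A) + (0.1)²·Var(B) + 2·(-0.1)·(0.1)·cov(A,B)
= 0.01·1.24 + 0.01·0.4 + -0.02·-0.5 = 0.0264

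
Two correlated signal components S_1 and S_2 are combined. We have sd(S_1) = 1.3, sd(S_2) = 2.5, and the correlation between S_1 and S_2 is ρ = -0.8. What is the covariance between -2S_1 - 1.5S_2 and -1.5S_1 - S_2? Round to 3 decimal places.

3.395

var(S_1) = (1.3)² = 1.69;  var(S_2) = (2.5)² = 6.25
Cov(S_1,S_2) = ρ·sd(S_1)·sd(S_2) = -0.8·1.3·2.5 = -2.6
Cov(-2S_1 - 1.5S_2, -1.5S_1 - S_2) = (-2)(-1.5)var(S_1) + (-1.5)(-1)var(S_2) + [(-2)(-1) + (-1.5)(-1.5)]Cov(S_1,S_2)
= 3·1.69 + 1.5·6.25 + 4.25·-2.6 = 3.395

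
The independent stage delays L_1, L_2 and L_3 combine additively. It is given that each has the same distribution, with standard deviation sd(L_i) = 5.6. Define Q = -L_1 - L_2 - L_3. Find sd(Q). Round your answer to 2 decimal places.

V(L_i) = (5.6)² = 31.36
By independence, V(Q) = (-1)²V(L_1) + (-1)²V(L_2) + (-1)²V(L_3)
= (-1)²·31.36 + (-1)²·31.36 + (-1)²·31.36 = 94.08
sd(Q) = √94.08 ≈ 9.70

9.70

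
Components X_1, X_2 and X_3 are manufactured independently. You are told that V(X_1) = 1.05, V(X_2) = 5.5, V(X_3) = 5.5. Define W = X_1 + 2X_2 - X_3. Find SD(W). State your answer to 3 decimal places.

By independence, V(W) = (1)²V(X_1) + (2)²V(X_2) + (-1)²V(X_3)
= (1)²·1.05 + (2)²·5.5 + (-1)²·5.5 = 28.55
SD(W) = √28.55 ≈ 5.343

5.343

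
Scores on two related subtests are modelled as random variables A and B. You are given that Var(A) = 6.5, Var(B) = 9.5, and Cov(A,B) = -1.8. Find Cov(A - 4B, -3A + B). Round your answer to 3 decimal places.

-80.900

Cov(A - 4B, -3A + B) = (1)(-3)Var(A) + (-4)(1)Var(B) + [(1)(1) + (-4)(-3)]Cov(A,B)
= -3·6.5 + -4·9.5 + 13·-1.8 = -80.9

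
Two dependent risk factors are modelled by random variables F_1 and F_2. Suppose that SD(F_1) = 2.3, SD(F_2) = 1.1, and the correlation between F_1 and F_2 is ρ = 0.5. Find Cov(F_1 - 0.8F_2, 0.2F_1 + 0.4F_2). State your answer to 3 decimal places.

Var(F_1) = (2.3)² = 5.29;  Var(F_2) = (1.1)² = 1.21
Cov(F_1,F_2) = ρ·SD(F_1)·SD(F_2) = 0.5·2.3·1.1 = 1.265
Cov(F_1 - 0.8F_2, 0.2F_1 + 0.4F_2) = (1)(0.2)Var(F_1) + (-0.8)(0.4)Var(F_2) + [(1)(0.4) + (-0.8)(0.2)]Cov(F_1,F_2)
= 0.2·5.29 + -0.32·1.21 + 0.24·1.265 = 0.9744

0.974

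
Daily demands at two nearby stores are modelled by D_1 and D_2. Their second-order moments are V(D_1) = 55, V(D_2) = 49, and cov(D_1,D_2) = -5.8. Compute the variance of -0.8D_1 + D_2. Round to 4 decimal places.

93.4800

V(-0.8D_1 + D_2) = (-0.8)²·V(D_1) + (1)²·V(D_2) + 2·(-0.8)·(1)·cov(D_1,D_2)
= 0.64·55 + 1·49 + -1.6·-5.8 = 93.48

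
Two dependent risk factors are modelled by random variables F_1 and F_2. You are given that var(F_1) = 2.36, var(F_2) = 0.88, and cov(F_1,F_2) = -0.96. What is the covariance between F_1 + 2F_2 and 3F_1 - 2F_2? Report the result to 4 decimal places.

-0.2800

cov(F_1 + 2F_2, 3F_1 - 2F_2) = (1)(3)var(F_1) + (2)(-2)var(F_2) + [(1)(-2) + (2)(3)]cov(F_1,F_2)
= 3·2.36 + -4·0.88 + 4·-0.96 = -0.28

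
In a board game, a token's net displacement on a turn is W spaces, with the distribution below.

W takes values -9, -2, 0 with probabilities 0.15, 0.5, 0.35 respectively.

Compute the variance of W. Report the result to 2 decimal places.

8.63

E[W] = (-9)(0.15) + (-2)(0.5) + (0)(0.35) = -2.35
E[W²] = (-9)²(0.15) + (-2)²(0.5) + (0)²(0.35) = 14.15
var(W) = E[W²] − (E[W])² = 14.15 − (-2.35)² = 8.6275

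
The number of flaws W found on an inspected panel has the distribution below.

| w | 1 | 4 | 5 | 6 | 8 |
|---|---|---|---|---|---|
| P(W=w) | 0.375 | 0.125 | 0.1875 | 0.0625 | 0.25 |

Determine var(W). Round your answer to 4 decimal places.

E[W] = (1)(0.375) + (4)(0.125) + (5)(0.1875) + (6)(0.0625) + (8)(0.25) = 4.1875
E[W²] = (1)²(0.375) + (4)²(0.125) + (5)²(0.1875) + (6)²(0.0625) + (8)²(0.25) = 25.3125
var(W) = E[W²] − (E[W])² = 25.3125 − (4.1875)² = 7.77734375

7.7773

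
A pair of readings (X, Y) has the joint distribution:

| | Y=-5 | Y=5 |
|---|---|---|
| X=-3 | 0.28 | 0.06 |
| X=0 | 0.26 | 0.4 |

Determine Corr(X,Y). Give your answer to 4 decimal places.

E[X] = -1.02,  E[Y] = -0.4
E[XY] = 3.3
Cov(X,Y) = E[XY] − E[X]E[Y] = 3.3 − (-1.02)(-0.4) = 2.892
V(X) = 2.0196,  V(Y) = 24.84
ρ = 2.892 / √(2.0196·24.84) ≈ 0.4083

0.4083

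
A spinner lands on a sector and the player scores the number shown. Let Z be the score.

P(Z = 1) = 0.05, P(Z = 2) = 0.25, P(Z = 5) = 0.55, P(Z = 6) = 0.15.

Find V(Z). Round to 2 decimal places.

E[Z] = (1)(0.05) + (2)(0.25) + (5)(0.55) + (6)(0.15) = 4.2
E[Z²] = (1)²(0.05) + (2)²(0.25) + (5)²(0.55) + (6)²(0.15) = 20.2
V(Z) = E[Z²] − (E[Z])² = 20.2 − (4.2)² = 2.56

2.56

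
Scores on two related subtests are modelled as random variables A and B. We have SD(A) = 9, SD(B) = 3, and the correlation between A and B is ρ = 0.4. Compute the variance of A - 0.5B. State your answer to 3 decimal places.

72.450

var(A) = (9)² = 81;  var(B) = (3)² = 9
cov(A,B) = ρ·SD(A)·SD(B) = 0.4·9·3 = 10.8
var(A - 0.5B) = (1)²·var(A) + (-0.5)²·var(B) + 2·(1)·(-0.5)·cov(A,B)
= 1·81 + 0.25·9 + -1·10.8 = 72.45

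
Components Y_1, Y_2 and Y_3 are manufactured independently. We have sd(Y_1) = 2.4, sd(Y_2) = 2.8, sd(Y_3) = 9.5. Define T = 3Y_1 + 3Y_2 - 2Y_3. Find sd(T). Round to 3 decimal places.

21.986

var(Y_1) = 5.76, var(Y_2) = 7.84, var(Y_3) = 90.25
By independence, var(T) = (3)²var(Y_1) + (3)²var(Y_2) + (-2)²var(Y_3)
= (3)²·5.76 + (3)²·7.84 + (-2)²·90.25 = 483.4
sd(T) = √483.4 ≈ 21.986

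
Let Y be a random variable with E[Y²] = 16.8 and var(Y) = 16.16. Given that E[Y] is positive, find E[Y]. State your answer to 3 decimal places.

(E[Y])² = E[Y²] − var(Y) = 16.8 − 16.16 = 0.64
E[Y] = √0.64 = 0.8

0.800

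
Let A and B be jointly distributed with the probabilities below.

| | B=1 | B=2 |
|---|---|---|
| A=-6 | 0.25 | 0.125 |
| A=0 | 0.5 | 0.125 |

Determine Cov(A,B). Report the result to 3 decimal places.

-0.188

E[A] = -2.25,  E[B] = 1.25
E[AB] = -3
Cov(A,B) = E[AB] − E[A]E[B] = -3 − (-2.25)(1.25) = -0.1875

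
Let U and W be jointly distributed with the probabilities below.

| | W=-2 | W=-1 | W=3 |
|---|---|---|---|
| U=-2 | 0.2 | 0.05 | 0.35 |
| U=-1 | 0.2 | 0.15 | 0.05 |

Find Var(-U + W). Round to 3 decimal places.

6.560

E[U] = -1.6,  E[W] = 0.2,  E[UW] = -0.8
Var(U) = 2.8 − (-1.6)² = 0.24;  Var(W) = 5.4 − (0.2)² = 5.36
Cov(U,W) = -0.8 − (-1.6)(0.2) = -0.48
Var(-U + W) = (-1)²·0.24 + (1)²·5.36 + 2·(-1)·(1)·-0.48 = 6.56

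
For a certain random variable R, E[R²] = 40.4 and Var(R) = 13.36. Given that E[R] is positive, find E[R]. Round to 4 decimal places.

5.2000

(E[R])² = E[R²] − Var(R) = 40.4 − 13.36 = 27.04
E[R] = √27.04 = 5.2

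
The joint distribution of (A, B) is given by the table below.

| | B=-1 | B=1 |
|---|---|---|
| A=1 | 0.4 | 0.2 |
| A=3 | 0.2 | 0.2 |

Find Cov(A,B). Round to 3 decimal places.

0.160

E[A] = 1.8,  E[B] = -0.2
E[AB] = -0.2
Cov(A,B) = E[AB] − E[A]E[B] = -0.2 − (1.8)(-0.2) = 0.16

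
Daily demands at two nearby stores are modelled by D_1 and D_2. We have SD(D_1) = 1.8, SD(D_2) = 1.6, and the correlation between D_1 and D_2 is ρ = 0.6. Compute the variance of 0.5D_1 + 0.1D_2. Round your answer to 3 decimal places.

var(D_1) = (1.8)² = 3.24;  var(D_2) = (1.6)² = 2.56
Cov(D_1,D_2) = ρ·SD(D_1)·SD(D_2) = 0.6·1.8·1.6 = 1.728
var(0.5D_1 + 0.1D_2) = (0.5)²·var(D_1) + (0.1)²·var(D_2) + 2·(0.5)·(0.1)·Cov(D_1,D_2)
= 0.25·3.24 + 0.01·2.56 + 0.1·1.728 = 1.0084

1.008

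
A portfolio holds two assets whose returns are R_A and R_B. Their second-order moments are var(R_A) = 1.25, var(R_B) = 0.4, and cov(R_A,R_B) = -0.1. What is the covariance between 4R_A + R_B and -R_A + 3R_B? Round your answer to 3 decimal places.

-4.900

cov(4R_A + R_B, -R_A + 3R_B) = (4)(-1)var(R_A) + (1)(3)var(R_B) + [(4)(3) + (1)(-1)]cov(R_A,R_B)
= -4·1.25 + 3·0.4 + 11·-0.1 = -4.9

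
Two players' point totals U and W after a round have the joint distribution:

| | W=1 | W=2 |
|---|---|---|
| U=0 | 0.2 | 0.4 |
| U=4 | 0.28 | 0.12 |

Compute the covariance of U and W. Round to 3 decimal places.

E[U] = 1.6,  E[W] = 1.52
E[UW] = 2.08
Cov(U,W) = E[UW] − E[U]E[W] = 2.08 − (1.6)(1.52) = -0.352

-0.352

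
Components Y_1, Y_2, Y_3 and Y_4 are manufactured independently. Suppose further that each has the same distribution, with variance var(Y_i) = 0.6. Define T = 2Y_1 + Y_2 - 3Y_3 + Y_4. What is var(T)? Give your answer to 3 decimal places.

By independence, var(T) = (2)²var(Y_1) + (1)²var(Y_2) + (-3)²var(Y_3) + (1)²var(Y_4)
= (2)²·0.6 + (1)²·0.6 + (-3)²·0.6 + (1)²·0.6 = 9

9.000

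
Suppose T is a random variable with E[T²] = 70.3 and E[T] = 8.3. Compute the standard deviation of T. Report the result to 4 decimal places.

var(T) = 70.3 − (8.3)² = 1.41
σ(T) = √1.41 ≈ 1.1874

1.1874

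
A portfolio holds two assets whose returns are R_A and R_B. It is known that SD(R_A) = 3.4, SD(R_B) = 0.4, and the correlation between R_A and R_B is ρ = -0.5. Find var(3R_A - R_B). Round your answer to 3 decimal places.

108.280

var(R_A) = (3.4)² = 11.56;  var(R_B) = (0.4)² = 0.16
cov(R_A,R_B) = ρ·SD(R_A)·SD(R_B) = -0.5·3.4·0.4 = -0.68
var(3R_A - R_B) = (3)²·var(R_A) + (-1)²·var(R_B) + 2·(3)·(-1)·cov(R_A,R_B)
= 9·11.56 + 1·0.16 + -6·-0.68 = 108.28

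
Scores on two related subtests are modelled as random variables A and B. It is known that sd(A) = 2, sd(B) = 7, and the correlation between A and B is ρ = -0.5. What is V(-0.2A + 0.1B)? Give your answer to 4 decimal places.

0.9300

V(A) = (2)² = 4;  V(B) = (7)² = 49
Cov(A,B) = ρ·sd(A)·sd(B) = -0.5·2·7 = -7
V(-0.2A + 0.1B) = (-0.2)²·V(A) + (0.1)²·V(B) + 2·(-0.2)·(0.1)·Cov(A,B)
= 0.04·4 + 0.01·49 + -0.04·-7 = 0.93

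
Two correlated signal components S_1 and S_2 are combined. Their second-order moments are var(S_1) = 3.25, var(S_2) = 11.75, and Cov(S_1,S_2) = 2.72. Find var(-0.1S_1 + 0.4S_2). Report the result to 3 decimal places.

1.695

var(-0.1S_1 + 0.4S_2) = (-0.1)²·var(S_1) + (0.4)²·var(S_2) + 2·(-0.1)·(0.4)·Cov(S_1,S_2)
= 0.01·3.25 + 0.16·11.75 + -0.08·2.72 = 1.6949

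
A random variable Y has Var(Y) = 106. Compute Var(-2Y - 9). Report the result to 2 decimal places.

424.00

Var(-2Y - 9) = (-2)²·Var(Y) = 4·106 = 424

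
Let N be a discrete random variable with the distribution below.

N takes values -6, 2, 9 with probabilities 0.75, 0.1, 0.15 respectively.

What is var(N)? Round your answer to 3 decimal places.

E[N] = (-6)(0.75) + (2)(0.1) + (9)(0.15) = -2.95
E[N²] = (-6)²(0.75) + (2)²(0.1) + (9)²(0.15) = 39.55
var(N) = E[N²] − (E[N])² = 39.55 − (-2.95)² = 30.8475

30.848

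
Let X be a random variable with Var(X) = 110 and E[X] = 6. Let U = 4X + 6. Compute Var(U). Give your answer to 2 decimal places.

Var(4X + 6) = (4)²·Var(X) = 16·110 = 1760

1760.00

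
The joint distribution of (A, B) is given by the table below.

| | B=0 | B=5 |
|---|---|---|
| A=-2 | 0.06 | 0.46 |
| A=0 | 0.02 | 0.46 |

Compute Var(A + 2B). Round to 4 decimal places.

9.0944

E[A] = -1.04,  E[B] = 4.6,  E[AB] = -4.6
Var(A) = 2.08 − (-1.04)² = 0.9984;  Var(B) = 23 − (4.6)² = 1.84
Cov(A,B) = -4.6 − (-1.04)(4.6) = 0.184
Var(A + 2B) = (1)²·0.9984 + (2)²·1.84 + 2·(1)·(2)·0.184 = 9.0944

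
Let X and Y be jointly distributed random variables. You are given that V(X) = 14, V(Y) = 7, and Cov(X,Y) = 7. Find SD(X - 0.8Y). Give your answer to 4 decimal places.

V(X - 0.8Y) = (1)²·V(X) + (-0.8)²·V(Y) + 2·(1)·(-0.8)·Cov(X,Y)
= 1·14 + 0.64·7 + -1.6·7 = 7.28
SD(X - 0.8Y) = √7.28 ≈ 2.6981

2.6981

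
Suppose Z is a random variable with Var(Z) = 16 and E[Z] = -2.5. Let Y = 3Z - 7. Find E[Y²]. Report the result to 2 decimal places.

E[3Z - 7] = 3·-2.5 − 7 = -14.5
Var(3Z - 7) = (3)²·16 = 144
E[Y²] = Var(Y) + (E[Y])² = 144 + (-14.5)² = 354.25

354.25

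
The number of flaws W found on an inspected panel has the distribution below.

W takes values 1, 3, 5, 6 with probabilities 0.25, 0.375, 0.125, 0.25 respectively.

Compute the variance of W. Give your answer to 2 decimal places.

E[W] = (1)(0.25) + (3)(0.375) + (5)(0.125) + (6)(0.25) = 3.5
E[W²] = (1)²(0.25) + (3)²(0.375) + (5)²(0.125) + (6)²(0.25) = 15.75
Var(W) = E[W²] − (E[W])² = 15.75 − (3.5)² = 3.5

3.50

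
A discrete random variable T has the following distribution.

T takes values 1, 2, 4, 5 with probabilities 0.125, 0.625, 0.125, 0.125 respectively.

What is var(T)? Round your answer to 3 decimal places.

1.500

E[T] = (1)(0.125) + (2)(0.625) + (4)(0.125) + (5)(0.125) = 2.5
E[T²] = (1)²(0.125) + (2)²(0.625) + (4)²(0.125) + (5)²(0.125) = 7.75
var(T) = E[T²] − (E[T])² = 7.75 − (2.5)² = 1.5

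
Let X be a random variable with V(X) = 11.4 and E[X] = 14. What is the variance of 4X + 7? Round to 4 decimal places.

V(4X + 7) = (4)²·V(X) = 16·11.4 = 182.4

182.4000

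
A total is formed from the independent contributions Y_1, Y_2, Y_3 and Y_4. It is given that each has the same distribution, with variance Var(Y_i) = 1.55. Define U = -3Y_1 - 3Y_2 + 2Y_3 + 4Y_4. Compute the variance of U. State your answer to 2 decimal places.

58.90

By independence, Var(U) = (-3)²Var(Y_1) + (-3)²Var(Y_2) + (2)²Var(Y_3) + (4)²Var(Y_4)
= (-3)²·1.55 + (-3)²·1.55 + (2)²·1.55 + (4)²·1.55 = 58.9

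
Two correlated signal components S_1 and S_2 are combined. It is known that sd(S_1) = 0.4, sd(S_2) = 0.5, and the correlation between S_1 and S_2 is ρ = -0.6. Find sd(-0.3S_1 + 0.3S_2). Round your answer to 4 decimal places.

0.2419

Var(S_1) = (0.4)² = 0.16;  Var(S_2) = (0.5)² = 0.25
Cov(S_1,S_2) = ρ·sd(S_1)·sd(S_2) = -0.6·0.4·0.5 = -0.12
Var(-0.3S_1 + 0.3S_2) = (-0.3)²·Var(S_1) + (0.3)²·Var(S_2) + 2·(-0.3)·(0.3)·Cov(S_1,S_2)
= 0.09·0.16 + 0.09·0.25 + -0.18·-0.12 = 0.0585
sd(-0.3S_1 + 0.3S_2) = √0.0585 ≈ 0.2419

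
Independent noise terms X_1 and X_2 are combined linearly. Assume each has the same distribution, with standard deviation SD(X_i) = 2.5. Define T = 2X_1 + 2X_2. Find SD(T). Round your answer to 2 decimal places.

7.07

Var(X_i) = (2.5)² = 6.25
By independence, Var(T) = (2)²Var(X_1) + (2)²Var(X_2)
= (2)²·6.25 + (2)²·6.25 = 50
SD(T) = √50 ≈ 7.07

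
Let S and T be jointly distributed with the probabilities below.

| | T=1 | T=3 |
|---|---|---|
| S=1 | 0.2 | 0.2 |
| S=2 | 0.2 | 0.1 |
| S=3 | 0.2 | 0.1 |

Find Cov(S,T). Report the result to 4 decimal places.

E[S] = 1.9,  E[T] = 1.8
E[ST] = 3.3
Cov(S,T) = E[ST] − E[S]E[T] = 3.3 − (1.9)(1.8) = -0.12

-0.1200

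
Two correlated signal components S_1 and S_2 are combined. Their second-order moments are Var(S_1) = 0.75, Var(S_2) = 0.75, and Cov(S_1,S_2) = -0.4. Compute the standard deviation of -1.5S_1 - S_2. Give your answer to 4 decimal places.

1.1124

Var(-1.5S_1 - S_2) = (-1.5)²·Var(S_1) + (-1)²·Var(S_2) + 2·(-1.5)·(-1)·Cov(S_1,S_2)
= 2.25·0.75 + 1·0.75 + 3·-0.4 = 1.2375
SD(-1.5S_1 - S_2) = √1.2375 ≈ 1.1124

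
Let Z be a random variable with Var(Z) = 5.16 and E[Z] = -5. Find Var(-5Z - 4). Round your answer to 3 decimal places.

Var(-5Z - 4) = (-5)²·Var(Z) = 25·5.16 = 129

129.000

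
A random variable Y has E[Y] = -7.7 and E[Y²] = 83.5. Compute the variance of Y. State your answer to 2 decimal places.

24.21

var(Y) = 83.5 − (-7.7)² = 24.21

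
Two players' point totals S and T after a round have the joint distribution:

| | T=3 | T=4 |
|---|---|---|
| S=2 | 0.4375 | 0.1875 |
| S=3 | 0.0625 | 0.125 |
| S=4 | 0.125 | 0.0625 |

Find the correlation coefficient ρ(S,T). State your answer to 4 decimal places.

0.1024

E[S] = 2.5625,  E[T] = 3.375
E[ST] = 8.6875
cov(S,T) = E[ST] − E[S]E[T] = 8.6875 − (2.5625)(3.375) = 0.0390625
var(S) = 0.62109375,  var(T) = 0.234375
ρ = 0.0390625 / √(0.62109375·0.234375) ≈ 0.1024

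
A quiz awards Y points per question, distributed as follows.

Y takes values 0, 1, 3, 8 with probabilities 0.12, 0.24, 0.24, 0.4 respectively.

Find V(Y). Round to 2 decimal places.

E[Y] = (0)(0.12) + (1)(0.24) + (3)(0.24) + (8)(0.4) = 4.16
E[Y²] = (0)²(0.12) + (1)²(0.24) + (3)²(0.24) + (8)²(0.4) = 28
V(Y) = E[Y²] − (E[Y])² = 28 − (4.16)² = 10.6944

10.69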